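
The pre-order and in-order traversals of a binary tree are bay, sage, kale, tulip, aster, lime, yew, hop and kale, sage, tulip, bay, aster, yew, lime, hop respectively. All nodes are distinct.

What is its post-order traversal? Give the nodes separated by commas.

kale, tulip, sage, yew, hop, lime, aster, bay

The first element of pre-order is the root; it splits in-order into left and right subtrees.
Root bay: left subtree has 3 nodes {kale, sage, tulip}, right has 4 {aster, yew, lime, hop}.
  Root sage: left subtree has 1 node {kale}, right has 1 {tulip}.
  Root aster: left subtree has 0 nodes { }, right has 3 {yew, lime, hop}.
    Root lime: left subtree has 1 node {yew}, right has 1 {hop}.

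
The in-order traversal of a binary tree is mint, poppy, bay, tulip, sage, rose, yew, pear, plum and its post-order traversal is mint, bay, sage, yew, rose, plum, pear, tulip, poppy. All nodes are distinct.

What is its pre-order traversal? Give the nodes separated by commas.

The last element of post-order is the root; it splits in-order into left and right subtrees.
Root poppy: left subtree has 1 node {mint}, right has 7 {bay, tulip, sage, rose, yew, pear, plum}.
  Root tulip: left subtree has 1 node {bay}, right has 5 {sage, rose, yew, pear, plum}.
    Root pear: left subtree has 3 nodes {sage, rose, yew}, right has 1 {plum}.
      Root rose: left subtree has 1 node {sage}, right has 1 {yew}.

poppy, mint, tulip, bay, pear, rose, sage, yew, plum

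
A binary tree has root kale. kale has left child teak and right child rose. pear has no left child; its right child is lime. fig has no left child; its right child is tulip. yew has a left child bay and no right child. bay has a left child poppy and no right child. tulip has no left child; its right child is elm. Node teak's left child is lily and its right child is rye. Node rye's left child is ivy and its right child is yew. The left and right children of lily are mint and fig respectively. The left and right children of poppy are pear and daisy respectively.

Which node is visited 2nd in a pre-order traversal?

teak

Pre-order visits the node, then its left subtree, then its right subtree.
Visit kale.
At kale: go left to teak.
  Visit teak.
  At teak: go left to lily.
    Visit lily.
    At lily: go left to mint.
      mint is a leaf — visit mint.
    At lily: go right to fig.
      Visit fig.
      At fig: no left child.
      At fig: go right to tulip.
        Visit tulip.
        At tulip: no left child.
        At tulip: go right to elm.
          elm is a leaf — visit elm.
  At teak: go right to rye.
    Visit rye.
    At rye: go left to ivy.
      ivy is a leaf — visit ivy.
    At rye: go right to yew.
      Visit yew.
      At yew: go left to bay.
        Visit bay.
        At bay: go left to poppy.
          Visit poppy.
          At poppy: go left to pear.
            Visit pear.
            At pear: no left child.
            At pear: go right to lime.
              lime is a leaf — visit lime.
          At poppy: go right to daisy.
            daisy is a leaf — visit daisy.
        At bay: no right child.
      At yew: no right child.
At kale: go right to rose.
  rose is a leaf — visit rose.
Full pre-order sequence: kale, teak, lily, mint, fig, tulip, elm, rye, ivy, yew, bay, poppy, pear, lime, daisy, rose.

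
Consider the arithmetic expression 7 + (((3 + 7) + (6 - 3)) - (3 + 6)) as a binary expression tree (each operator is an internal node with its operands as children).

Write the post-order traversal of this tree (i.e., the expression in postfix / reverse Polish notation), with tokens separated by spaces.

Post-order on an expression tree gives postfix notation: for each operator, emit left operand, right operand, then the operator.

7 3 7 + 6 3 - + 3 6 + - +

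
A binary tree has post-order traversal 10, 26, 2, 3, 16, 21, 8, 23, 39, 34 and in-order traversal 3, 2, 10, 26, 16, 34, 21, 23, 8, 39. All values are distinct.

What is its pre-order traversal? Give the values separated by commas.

34, 16, 3, 2, 26, 10, 39, 23, 21, 8

The last element of post-order is the root; it splits in-order into left and right subtrees.
Root 34: left subtree has 5 nodes {3, 2, 10, 26, 16}, right has 4 {21, 23, 8, 39}.
  Root 16: left subtree has 4 nodes {3, 2, 10, 26}, right has 0 { }.
    Root 3: left subtree has 0 nodes { }, right has 3 {2, 10, 26}.
      Root 2: left subtree has 0 nodes { }, right has 2 {10, 26}.
        Root 26: left subtree has 1 node {10}, right has 0 { }.
  Root 39: left subtree has 3 nodes {21, 23, 8}, right has 0 { }.
    Root 23: left subtree has 1 node {21}, right has 1 {8}.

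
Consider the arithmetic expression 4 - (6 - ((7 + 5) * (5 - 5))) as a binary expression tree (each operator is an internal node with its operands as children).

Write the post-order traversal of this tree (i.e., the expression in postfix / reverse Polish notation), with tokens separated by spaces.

Post-order on an expression tree gives postfix notation: for each operator, emit left operand, right operand, then the operator.

4 6 7 5 + 5 5 - * - -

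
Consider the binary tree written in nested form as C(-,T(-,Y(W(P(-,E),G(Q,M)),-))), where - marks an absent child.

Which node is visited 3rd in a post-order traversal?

Post-order visits the left subtree, then the right subtree, then the node.
At C: no left child.
At C: go right to T.
  At T: no left child.
  At T: go right to Y.
    At Y: go left to W.
      At W: go left to P.
        At P: no left child.
        At P: go right to E.
          E is a leaf — visit E.
        Visit P.
      At W: go right to G.
        At G: go left to Q.
          Q is a leaf — visit Q.
        At G: go right to M.
          M is a leaf — visit M.
        Visit G.
      Visit W.
    At Y: no right child.
    Visit Y.
  Visit T.
Visit C.
Full post-order sequence: E, P, Q, M, G, W, Y, T, C.

Q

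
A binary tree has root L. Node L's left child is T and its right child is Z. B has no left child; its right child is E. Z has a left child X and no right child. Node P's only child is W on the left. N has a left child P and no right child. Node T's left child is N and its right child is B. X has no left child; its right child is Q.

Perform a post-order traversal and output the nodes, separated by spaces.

Post-order visits the left subtree, then the right subtree, then the node.
At L: go left to T.
  At T: go left to N.
    At N: go left to P.
      At P: go left to W.
        W is a leaf — visit W.
      At P: no right child.
      Visit P.
    At N: no right child.
    Visit N.
  At T: go right to B.
    At B: no left child.
    At B: go right to E.
      E is a leaf — visit E.
    Visit B.
  Visit T.
At L: go right to Z.
  At Z: go left to X.
    At X: no left child.
    At X: go right to Q.
      Q is a leaf — visit Q.
    Visit X.
  At Z: no right child.
  Visit Z.
Visit L.

W P N E B T Q X Z L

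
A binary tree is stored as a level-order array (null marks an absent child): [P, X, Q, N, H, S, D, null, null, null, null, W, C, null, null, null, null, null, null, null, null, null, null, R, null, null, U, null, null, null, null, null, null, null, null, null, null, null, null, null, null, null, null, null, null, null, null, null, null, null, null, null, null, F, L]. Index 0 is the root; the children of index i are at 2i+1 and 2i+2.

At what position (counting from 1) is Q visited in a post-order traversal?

Post-order visits the left subtree, then the right subtree, then the node.
At P: go left to X.
  At X: go left to N.
    N is a leaf — visit N.
  At X: go right to H.
    H is a leaf — visit H.
  Visit X.
At P: go right to Q.
  At Q: go left to S.
    At S: go left to W.
      At W: go left to R.
        R is a leaf — visit R.
      At W: no right child.
      Visit W.
    At S: go right to C.
      At C: no left child.
      At C: go right to U.
        At U: go left to F.
          F is a leaf — visit F.
        At U: go right to L.
          L is a leaf — visit L.
        Visit U.
      Visit C.
    Visit S.
  At Q: go right to D.
    D is a leaf — visit D.
  Visit Q.
Visit P.
Full post-order sequence: N, H, X, R, W, F, L, U, C, S, D, Q, P.

12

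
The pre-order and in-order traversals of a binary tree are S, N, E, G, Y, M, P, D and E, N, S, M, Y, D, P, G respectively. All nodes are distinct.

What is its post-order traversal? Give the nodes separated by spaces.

E N M D P Y G S

The first element of pre-order is the root; it splits in-order into left and right subtrees.
Root S: left subtree has 2 nodes {E, N}, right has 5 {M, Y, D, P, G}.
  Root N: left subtree has 1 node {E}, right has 0 { }.
  Root G: left subtree has 4 nodes {M, Y, D, P}, right has 0 { }.
    Root Y: left subtree has 1 node {M}, right has 2 {D, P}.
      Root P: left subtree has 1 node {D}, right has 0 { }.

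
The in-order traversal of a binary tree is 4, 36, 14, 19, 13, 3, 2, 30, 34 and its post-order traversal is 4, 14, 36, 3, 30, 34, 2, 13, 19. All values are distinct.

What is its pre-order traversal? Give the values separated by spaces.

The last element of post-order is the root; it splits in-order into left and right subtrees.
Root 19: left subtree has 3 nodes {4, 36, 14}, right has 5 {13, 3, 2, 30, 34}.
  Root 36: left subtree has 1 node {4}, right has 1 {14}.
  Root 13: left subtree has 0 nodes { }, right has 4 {3, 2, 30, 34}.
    Root 2: left subtree has 1 node {3}, right has 2 {30, 34}.
      Root 34: left subtree has 1 node {30}, right has 0 { }.

19 36 4 14 13 2 3 34 30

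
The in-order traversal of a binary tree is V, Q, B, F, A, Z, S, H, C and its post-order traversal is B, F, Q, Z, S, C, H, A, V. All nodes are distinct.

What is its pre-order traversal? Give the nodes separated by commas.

The last element of post-order is the root; it splits in-order into left and right subtrees.
Root V: left subtree has 0 nodes { }, right has 8 {Q, B, F, A, Z, S, H, C}.
  Root A: left subtree has 3 nodes {Q, B, F}, right has 4 {Z, S, H, C}.
    Root Q: left subtree has 0 nodes { }, right has 2 {B, F}.
      Root F: left subtree has 1 node {B}, right has 0 { }.
    Root H: left subtree has 2 nodes {Z, S}, right has 1 {C}.
      Root S: left subtree has 1 node {Z}, right has 0 { }.

V, A, Q, F, B, H, S, Z, C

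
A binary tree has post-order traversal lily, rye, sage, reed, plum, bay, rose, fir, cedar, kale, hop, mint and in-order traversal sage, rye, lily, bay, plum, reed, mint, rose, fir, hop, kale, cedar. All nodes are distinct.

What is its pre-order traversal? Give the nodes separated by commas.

mint, bay, sage, rye, lily, plum, reed, hop, fir, rose, kale, cedar

The last element of post-order is the root; it splits in-order into left and right subtrees.
Root mint: left subtree has 6 nodes {sage, rye, lily, bay, plum, reed}, right has 5 {rose, fir, hop, kale, cedar}.
  Root bay: left subtree has 3 nodes {sage, rye, lily}, right has 2 {plum, reed}.
    Root sage: left subtree has 0 nodes { }, right has 2 {rye, lily}.
      Root rye: left subtree has 0 nodes { }, right has 1 {lily}.
    Root plum: left subtree has 0 nodes { }, right has 1 {reed}.
  Root hop: left subtree has 2 nodes {rose, fir}, right has 2 {kale, cedar}.
    Root fir: left subtree has 1 node {rose}, right has 0 { }.
    Root kale: left subtree has 0 nodes { }, right has 1 {cedar}.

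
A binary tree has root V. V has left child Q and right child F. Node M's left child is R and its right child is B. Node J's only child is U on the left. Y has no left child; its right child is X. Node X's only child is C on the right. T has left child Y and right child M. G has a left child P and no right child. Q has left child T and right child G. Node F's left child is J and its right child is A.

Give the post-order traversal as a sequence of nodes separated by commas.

Post-order visits the left subtree, then the right subtree, then the node.
At V: go left to Q.
  At Q: go left to T.
    At T: go left to Y.
      At Y: no left child.
      At Y: go right to X.
        At X: no left child.
        At X: go right to C.
          C is a leaf — visit C.
        Visit X.
      Visit Y.
    At T: go right to M.
      At M: go left to R.
        R is a leaf — visit R.
      At M: go right to B.
        B is a leaf — visit B.
      Visit M.
    Visit T.
  At Q: go right to G.
    At G: go left to P.
      P is a leaf — visit P.
    At G: no right child.
    Visit G.
  Visit Q.
At V: go right to F.
  At F: go left to J.
    At J: go left to U.
      U is a leaf — visit U.
    At J: no right child.
    Visit J.
  At F: go right to A.
    A is a leaf — visit A.
  Visit F.
Visit V.

C, X, Y, R, B, M, T, P, G, Q, U, J, A, F, V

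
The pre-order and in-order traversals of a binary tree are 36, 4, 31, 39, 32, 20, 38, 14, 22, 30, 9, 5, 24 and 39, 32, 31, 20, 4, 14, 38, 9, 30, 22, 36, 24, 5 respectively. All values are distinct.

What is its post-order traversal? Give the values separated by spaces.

The first element of pre-order is the root; it splits in-order into left and right subtrees.
Root 36: left subtree has 10 nodes {39, 32, 31, 20, 4, 14, 38, 9, 30, 22}, right has 2 {24, 5}.
  Root 4: left subtree has 4 nodes {39, 32, 31, 20}, right has 5 {14, 38, 9, 30, 22}.
    Root 31: left subtree has 2 nodes {39, 32}, right has 1 {20}.
      Root 39: left subtree has 0 nodes { }, right has 1 {32}.
    Root 38: left subtree has 1 node {14}, right has 3 {9, 30, 22}.
      Root 22: left subtree has 2 nodes {9, 30}, right has 0 { }.
        Root 30: left subtree has 1 node {9}, right has 0 { }.
  Root 5: left subtree has 1 node {24}, right has 0 { }.

32 39 20 31 14 9 30 22 38 4 24 5 36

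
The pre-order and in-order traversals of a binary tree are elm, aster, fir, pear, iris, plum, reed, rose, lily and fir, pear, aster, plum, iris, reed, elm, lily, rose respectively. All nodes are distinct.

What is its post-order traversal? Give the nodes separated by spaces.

The first element of pre-order is the root; it splits in-order into left and right subtrees.
Root elm: left subtree has 6 nodes {fir, pear, aster, plum, iris, reed}, right has 2 {lily, rose}.
  Root aster: left subtree has 2 nodes {fir, pear}, right has 3 {plum, iris, reed}.
    Root fir: left subtree has 0 nodes { }, right has 1 {pear}.
    Root iris: left subtree has 1 node {plum}, right has 1 {reed}.
  Root rose: left subtree has 1 node {lily}, right has 0 { }.

pear fir plum reed iris aster lily rose elm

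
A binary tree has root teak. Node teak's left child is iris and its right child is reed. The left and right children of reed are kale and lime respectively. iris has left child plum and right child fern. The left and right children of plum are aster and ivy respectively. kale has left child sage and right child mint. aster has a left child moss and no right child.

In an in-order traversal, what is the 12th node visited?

lime

In-order visits the left subtree, then the node, then the right subtree.
At teak: go left to iris.
  At iris: go left to plum.
    At plum: go left to aster.
      At aster: go left to moss.
        moss is a leaf — visit moss.
      Visit aster.
      At aster: no right child.
    Visit plum.
    At plum: go right to ivy.
      ivy is a leaf — visit ivy.
  Visit iris.
  At iris: go right to fern.
    fern is a leaf — visit fern.
Visit teak.
At teak: go right to reed.
  At reed: go left to kale.
    At kale: go left to sage.
      sage is a leaf — visit sage.
    Visit kale.
    At kale: go right to mint.
      mint is a leaf — visit mint.
  Visit reed.
  At reed: go right to lime.
    lime is a leaf — visit lime.
Full in-order sequence: moss, aster, plum, ivy, iris, fern, teak, sage, kale, mint, reed, lime.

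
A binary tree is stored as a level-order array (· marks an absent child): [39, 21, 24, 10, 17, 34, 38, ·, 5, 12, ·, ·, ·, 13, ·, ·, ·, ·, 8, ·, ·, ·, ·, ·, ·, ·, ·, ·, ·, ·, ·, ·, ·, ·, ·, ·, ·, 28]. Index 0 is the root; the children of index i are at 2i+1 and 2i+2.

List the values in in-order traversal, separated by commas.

10, 5, 28, 8, 21, 12, 17, 39, 34, 24, 13, 38

In-order visits the left subtree, then the node, then the right subtree.
At 39: go left to 21.
  At 21: go left to 10.
    At 10: no left child.
    Visit 10.
    At 10: go right to 5.
      At 5: no left child.
      Visit 5.
      At 5: go right to 8.
        At 8: go left to 28.
          28 is a leaf — visit 28.
        Visit 8.
        At 8: no right child.
  Visit 21.
  At 21: go right to 17.
    At 17: go left to 12.
      12 is a leaf — visit 12.
    Visit 17.
    At 17: no right child.
Visit 39.
At 39: go right to 24.
  At 24: go left to 34.
    34 is a leaf — visit 34.
  Visit 24.
  At 24: go right to 38.
    At 38: go left to 13.
      13 is a leaf — visit 13.
    Visit 38.
    At 38: no right child.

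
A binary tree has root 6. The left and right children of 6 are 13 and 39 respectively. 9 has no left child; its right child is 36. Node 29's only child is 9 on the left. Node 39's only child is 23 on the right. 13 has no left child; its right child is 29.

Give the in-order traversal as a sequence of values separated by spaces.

In-order visits the left subtree, then the node, then the right subtree.
At 6: go left to 13.
  At 13: no left child.
  Visit 13.
  At 13: go right to 29.
    At 29: go left to 9.
      At 9: no left child.
      Visit 9.
      At 9: go right to 36.
        36 is a leaf — visit 36.
    Visit 29.
    At 29: no right child.
Visit 6.
At 6: go right to 39.
  At 39: no left child.
  Visit 39.
  At 39: go right to 23.
    23 is a leaf — visit 23.

13 9 36 29 6 39 23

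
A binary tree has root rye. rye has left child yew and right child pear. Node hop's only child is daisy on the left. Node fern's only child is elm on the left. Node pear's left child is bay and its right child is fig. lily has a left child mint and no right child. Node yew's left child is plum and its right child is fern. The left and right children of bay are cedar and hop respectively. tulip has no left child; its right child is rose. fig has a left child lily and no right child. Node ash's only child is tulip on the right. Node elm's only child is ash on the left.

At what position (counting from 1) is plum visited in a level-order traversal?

4

Level-order visits nodes level by level from the root, left to right within each level.
Level 0: rye
Level 1: yew, pear
Level 2: plum, fern, bay, fig
Level 3: elm, cedar, hop, lily
Level 4: ash, daisy, mint
Level 5: tulip
Level 6: rose
Full level-order sequence: rye, yew, pear, plum, fern, bay, fig, elm, cedar, hop, lily, ash, daisy, mint, tulip, rose.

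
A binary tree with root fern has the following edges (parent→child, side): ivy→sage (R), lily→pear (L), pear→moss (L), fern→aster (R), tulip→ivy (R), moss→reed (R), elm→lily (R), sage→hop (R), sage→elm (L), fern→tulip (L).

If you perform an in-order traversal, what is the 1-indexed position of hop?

9

In-order visits the left subtree, then the node, then the right subtree.
At fern: go left to tulip.
  At tulip: no left child.
  Visit tulip.
  At tulip: go right to ivy.
    At ivy: no left child.
    Visit ivy.
    At ivy: go right to sage.
      At sage: go left to elm.
        At elm: no left child.
        Visit elm.
        At elm: go right to lily.
          At lily: go left to pear.
            At pear: go left to moss.
              At moss: no left child.
              Visit moss.
              At moss: go right to reed.
                reed is a leaf — visit reed.
            Visit pear.
            At pear: no right child.
          Visit lily.
          At lily: no right child.
      Visit sage.
      At sage: go right to hop.
        hop is a leaf — visit hop.
Visit fern.
At fern: go right to aster.
  aster is a leaf — visit aster.
Full in-order sequence: tulip, ivy, elm, moss, reed, pear, lily, sage, hop, fern, aster.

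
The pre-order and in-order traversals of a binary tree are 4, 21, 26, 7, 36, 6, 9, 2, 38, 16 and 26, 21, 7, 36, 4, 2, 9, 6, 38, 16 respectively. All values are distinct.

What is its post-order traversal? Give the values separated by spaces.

The first element of pre-order is the root; it splits in-order into left and right subtrees.
Root 4: left subtree has 4 nodes {26, 21, 7, 36}, right has 5 {2, 9, 6, 38, 16}.
  Root 21: left subtree has 1 node {26}, right has 2 {7, 36}.
    Root 7: left subtree has 0 nodes { }, right has 1 {36}.
  Root 6: left subtree has 2 nodes {2, 9}, right has 2 {38, 16}.
    Root 9: left subtree has 1 node {2}, right has 0 { }.
    Root 38: left subtree has 0 nodes { }, right has 1 {16}.

26 36 7 21 2 9 16 38 6 4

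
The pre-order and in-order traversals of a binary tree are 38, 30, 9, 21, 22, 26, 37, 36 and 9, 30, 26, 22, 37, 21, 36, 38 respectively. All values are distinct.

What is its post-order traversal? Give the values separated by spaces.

9 26 37 22 36 21 30 38

The first element of pre-order is the root; it splits in-order into left and right subtrees.
Root 38: left subtree has 7 nodes {9, 30, 26, 22, 37, 21, 36}, right has 0 { }.
  Root 30: left subtree has 1 node {9}, right has 5 {26, 22, 37, 21, 36}.
    Root 21: left subtree has 3 nodes {26, 22, 37}, right has 1 {36}.
      Root 22: left subtree has 1 node {26}, right has 1 {37}.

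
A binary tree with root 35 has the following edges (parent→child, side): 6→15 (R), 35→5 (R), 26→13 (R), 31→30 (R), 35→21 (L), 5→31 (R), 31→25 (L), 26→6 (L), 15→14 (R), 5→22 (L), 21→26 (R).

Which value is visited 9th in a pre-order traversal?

22

Pre-order visits the node, then its left subtree, then its right subtree.
Visit 35.
At 35: go left to 21.
  Visit 21.
  At 21: no left child.
  At 21: go right to 26.
    Visit 26.
    At 26: go left to 6.
      Visit 6.
      At 6: no left child.
      At 6: go right to 15.
        Visit 15.
        At 15: no left child.
        At 15: go right to 14.
          14 is a leaf — visit 14.
    At 26: go right to 13.
      13 is a leaf — visit 13.
At 35: go right to 5.
  Visit 5.
  At 5: go left to 22.
    22 is a leaf — visit 22.
  At 5: go right to 31.
    Visit 31.
    At 31: go left to 25.
      25 is a leaf — visit 25.
    At 31: go right to 30.
      30 is a leaf — visit 30.
Full pre-order sequence: 35, 21, 26, 6, 15, 14, 13, 5, 22, 31, 25, 30.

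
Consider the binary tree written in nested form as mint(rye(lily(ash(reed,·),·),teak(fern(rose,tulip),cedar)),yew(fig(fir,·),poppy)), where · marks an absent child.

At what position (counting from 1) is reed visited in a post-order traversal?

1

Post-order visits the left subtree, then the right subtree, then the node.
At mint: go left to rye.
  At rye: go left to lily.
    At lily: go left to ash.
      At ash: go left to reed.
        reed is a leaf — visit reed.
      At ash: no right child.
      Visit ash.
    At lily: no right child.
    Visit lily.
  At rye: go right to teak.
    At teak: go left to fern.
      At fern: go left to rose.
        rose is a leaf — visit rose.
      At fern: go right to tulip.
        tulip is a leaf — visit tulip.
      Visit fern.
    At teak: go right to cedar.
      cedar is a leaf — visit cedar.
    Visit teak.
  Visit rye.
At mint: go right to yew.
  At yew: go left to fig.
    At fig: go left to fir.
      fir is a leaf — visit fir.
    At fig: no right child.
    Visit fig.
  At yew: go right to poppy.
    poppy is a leaf — visit poppy.
  Visit yew.
Visit mint.
Full post-order sequence: reed, ash, lily, rose, tulip, fern, cedar, teak, rye, fir, fig, poppy, yew, mint.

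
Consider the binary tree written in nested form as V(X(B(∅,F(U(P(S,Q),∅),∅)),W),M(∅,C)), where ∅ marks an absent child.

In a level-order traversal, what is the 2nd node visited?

X

Level-order visits nodes level by level from the root, left to right within each level.
Level 0: V
Level 1: X, M
Level 2: B, W, C
Level 3: F
Level 4: U
Level 5: P
Level 6: S, Q
Full level-order sequence: V, X, M, B, W, C, F, U, P, S, Q.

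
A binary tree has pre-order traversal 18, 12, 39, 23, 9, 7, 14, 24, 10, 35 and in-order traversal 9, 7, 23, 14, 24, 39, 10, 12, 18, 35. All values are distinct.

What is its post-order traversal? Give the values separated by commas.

The first element of pre-order is the root; it splits in-order into left and right subtrees.
Root 18: left subtree has 8 nodes {9, 7, 23, 14, 24, 39, 10, 12}, right has 1 {35}.
  Root 12: left subtree has 7 nodes {9, 7, 23, 14, 24, 39, 10}, right has 0 { }.
    Root 39: left subtree has 5 nodes {9, 7, 23, 14, 24}, right has 1 {10}.
      Root 23: left subtree has 2 nodes {9, 7}, right has 2 {14, 24}.
        Root 9: left subtree has 0 nodes { }, right has 1 {7}.
        Root 14: left subtree has 0 nodes { }, right has 1 {24}.

7, 9, 24, 14, 23, 10, 39, 12, 35, 18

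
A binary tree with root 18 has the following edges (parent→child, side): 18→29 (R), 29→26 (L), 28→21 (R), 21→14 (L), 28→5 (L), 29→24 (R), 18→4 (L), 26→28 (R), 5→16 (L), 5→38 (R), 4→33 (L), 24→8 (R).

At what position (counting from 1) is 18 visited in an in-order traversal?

3

In-order visits the left subtree, then the node, then the right subtree.
At 18: go left to 4.
  At 4: go left to 33.
    33 is a leaf — visit 33.
  Visit 4.
  At 4: no right child.
Visit 18.
At 18: go right to 29.
  At 29: go left to 26.
    At 26: no left child.
    Visit 26.
    At 26: go right to 28.
      At 28: go left to 5.
        At 5: go left to 16.
          16 is a leaf — visit 16.
        Visit 5.
        At 5: go right to 38.
          38 is a leaf — visit 38.
      Visit 28.
      At 28: go right to 21.
        At 21: go left to 14.
          14 is a leaf — visit 14.
        Visit 21.
        At 21: no right child.
  Visit 29.
  At 29: go right to 24.
    At 24: no left child.
    Visit 24.
    At 24: go right to 8.
      8 is a leaf — visit 8.
Full in-order sequence: 33, 4, 18, 26, 16, 5, 38, 28, 14, 21, 29, 24, 8.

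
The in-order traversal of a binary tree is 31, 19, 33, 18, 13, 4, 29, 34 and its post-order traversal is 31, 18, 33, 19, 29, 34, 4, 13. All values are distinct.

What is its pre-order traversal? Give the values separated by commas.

13, 19, 31, 33, 18, 4, 34, 29

The last element of post-order is the root; it splits in-order into left and right subtrees.
Root 13: left subtree has 4 nodes {31, 19, 33, 18}, right has 3 {4, 29, 34}.
  Root 19: left subtree has 1 node {31}, right has 2 {33, 18}.
    Root 33: left subtree has 0 nodes { }, right has 1 {18}.
  Root 4: left subtree has 0 nodes { }, right has 2 {29, 34}.
    Root 34: left subtree has 1 node {29}, right has 0 { }.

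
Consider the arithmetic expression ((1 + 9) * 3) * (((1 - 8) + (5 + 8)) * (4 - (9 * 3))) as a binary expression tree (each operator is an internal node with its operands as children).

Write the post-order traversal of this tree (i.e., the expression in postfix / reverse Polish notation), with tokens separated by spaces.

Post-order on an expression tree gives postfix notation: for each operator, emit left operand, right operand, then the operator.

1 9 + 3 * 1 8 - 5 8 + + 4 9 3 * - * *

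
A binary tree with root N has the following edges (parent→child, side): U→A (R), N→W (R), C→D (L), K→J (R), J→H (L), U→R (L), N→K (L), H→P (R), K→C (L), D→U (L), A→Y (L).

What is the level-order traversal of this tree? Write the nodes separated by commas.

N, K, W, C, J, D, H, U, P, R, A, Y

Level-order visits nodes level by level from the root, left to right within each level.
Level 0: N
Level 1: K, W
Level 2: C, J
Level 3: D, H
Level 4: U, P
Level 5: R, A
Level 6: Y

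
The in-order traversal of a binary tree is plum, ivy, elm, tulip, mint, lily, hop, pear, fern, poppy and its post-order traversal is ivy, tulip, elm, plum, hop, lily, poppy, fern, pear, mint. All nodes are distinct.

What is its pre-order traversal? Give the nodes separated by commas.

mint, plum, elm, ivy, tulip, pear, lily, hop, fern, poppy

The last element of post-order is the root; it splits in-order into left and right subtrees.
Root mint: left subtree has 4 nodes {plum, ivy, elm, tulip}, right has 5 {lily, hop, pear, fern, poppy}.
  Root plum: left subtree has 0 nodes { }, right has 3 {ivy, elm, tulip}.
    Root elm: left subtree has 1 node {ivy}, right has 1 {tulip}.
  Root pear: left subtree has 2 nodes {lily, hop}, right has 2 {fern, poppy}.
    Root lily: left subtree has 0 nodes { }, right has 1 {hop}.
    Root fern: left subtree has 0 nodes { }, right has 1 {poppy}.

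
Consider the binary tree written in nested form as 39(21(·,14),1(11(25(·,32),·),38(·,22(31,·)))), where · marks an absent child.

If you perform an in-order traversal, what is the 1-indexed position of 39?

3

In-order visits the left subtree, then the node, then the right subtree.
At 39: go left to 21.
  At 21: no left child.
  Visit 21.
  At 21: go right to 14.
    14 is a leaf — visit 14.
Visit 39.
At 39: go right to 1.
  At 1: go left to 11.
    At 11: go left to 25.
      At 25: no left child.
      Visit 25.
      At 25: go right to 32.
        32 is a leaf — visit 32.
    Visit 11.
    At 11: no right child.
  Visit 1.
  At 1: go right to 38.
    At 38: no left child.
    Visit 38.
    At 38: go right to 22.
      At 22: go left to 31.
        31 is a leaf — visit 31.
      Visit 22.
      At 22: no right child.
Full in-order sequence: 21, 14, 39, 25, 32, 11, 1, 38, 31, 22.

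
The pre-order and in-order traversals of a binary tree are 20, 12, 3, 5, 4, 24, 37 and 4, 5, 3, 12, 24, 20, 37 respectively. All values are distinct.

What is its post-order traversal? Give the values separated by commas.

4, 5, 3, 24, 12, 37, 20

The first element of pre-order is the root; it splits in-order into left and right subtrees.
Root 20: left subtree has 5 nodes {4, 5, 3, 12, 24}, right has 1 {37}.
  Root 12: left subtree has 3 nodes {4, 5, 3}, right has 1 {24}.
    Root 3: left subtree has 2 nodes {4, 5}, right has 0 { }.
      Root 5: left subtree has 1 node {4}, right has 0 { }.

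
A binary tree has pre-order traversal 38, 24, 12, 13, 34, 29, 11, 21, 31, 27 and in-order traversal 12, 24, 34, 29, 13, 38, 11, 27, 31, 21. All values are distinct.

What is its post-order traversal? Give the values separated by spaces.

12 29 34 13 24 27 31 21 11 38

The first element of pre-order is the root; it splits in-order into left and right subtrees.
Root 38: left subtree has 5 nodes {12, 24, 34, 29, 13}, right has 4 {11, 27, 31, 21}.
  Root 24: left subtree has 1 node {12}, right has 3 {34, 29, 13}.
    Root 13: left subtree has 2 nodes {34, 29}, right has 0 { }.
      Root 34: left subtree has 0 nodes { }, right has 1 {29}.
  Root 11: left subtree has 0 nodes { }, right has 3 {27, 31, 21}.
    Root 21: left subtree has 2 nodes {27, 31}, right has 0 { }.
      Root 31: left subtree has 1 node {27}, right has 0 { }.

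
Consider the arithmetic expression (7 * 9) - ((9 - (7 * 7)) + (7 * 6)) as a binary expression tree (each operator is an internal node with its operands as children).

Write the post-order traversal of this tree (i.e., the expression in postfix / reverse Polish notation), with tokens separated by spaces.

Post-order on an expression tree gives postfix notation: for each operator, emit left operand, right operand, then the operator.

7 9 * 9 7 7 * - 7 6 * + -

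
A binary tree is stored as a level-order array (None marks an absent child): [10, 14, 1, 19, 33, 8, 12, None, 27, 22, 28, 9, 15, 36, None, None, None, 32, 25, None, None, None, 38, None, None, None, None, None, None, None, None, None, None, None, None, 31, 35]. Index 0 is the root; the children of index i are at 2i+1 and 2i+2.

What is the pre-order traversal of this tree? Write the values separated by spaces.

10 14 19 27 32 31 35 25 33 22 28 38 1 8 9 15 12 36

Pre-order visits the node, then its left subtree, then its right subtree.
Visit 10.
At 10: go left to 14.
  Visit 14.
  At 14: go left to 19.
    Visit 19.
    At 19: no left child.
    At 19: go right to 27.
      Visit 27.
      At 27: go left to 32.
        Visit 32.
        At 32: go left to 31.
          31 is a leaf — visit 31.
        At 32: go right to 35.
          35 is a leaf — visit 35.
      At 27: go right to 25.
        25 is a leaf — visit 25.
  At 14: go right to 33.
    Visit 33.
    At 33: go left to 22.
      22 is a leaf — visit 22.
    At 33: go right to 28.
      Visit 28.
      At 28: no left child.
      At 28: go right to 38.
        38 is a leaf — visit 38.
At 10: go right to 1.
  Visit 1.
  At 1: go left to 8.
    Visit 8.
    At 8: go left to 9.
      9 is a leaf — visit 9.
    At 8: go right to 15.
      15 is a leaf — visit 15.
  At 1: go right to 12.
    Visit 12.
    At 12: go left to 36.
      36 is a leaf — visit 36.
    At 12: no right child.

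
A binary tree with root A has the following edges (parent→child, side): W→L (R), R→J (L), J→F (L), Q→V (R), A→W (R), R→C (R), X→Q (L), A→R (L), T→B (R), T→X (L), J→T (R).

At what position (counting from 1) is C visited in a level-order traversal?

5

Level-order visits nodes level by level from the root, left to right within each level.
Level 0: A
Level 1: R, W
Level 2: J, C, L
Level 3: F, T
Level 4: X, B
Level 5: Q
Level 6: V
Full level-order sequence: A, R, W, J, C, L, F, T, X, B, Q, V.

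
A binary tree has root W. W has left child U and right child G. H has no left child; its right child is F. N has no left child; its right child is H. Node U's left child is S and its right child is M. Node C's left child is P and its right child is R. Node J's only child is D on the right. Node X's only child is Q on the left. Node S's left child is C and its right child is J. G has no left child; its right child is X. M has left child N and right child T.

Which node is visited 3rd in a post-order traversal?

Post-order visits the left subtree, then the right subtree, then the node.
At W: go left to U.
  At U: go left to S.
    At S: go left to C.
      At C: go left to P.
        P is a leaf — visit P.
      At C: go right to R.
        R is a leaf — visit R.
      Visit C.
    At S: go right to J.
      At J: no left child.
      At J: go right to D.
        D is a leaf — visit D.
      Visit J.
    Visit S.
  At U: go right to M.
    At M: go left to N.
      At N: no left child.
      At N: go right to H.
        At H: no left child.
        At H: go right to F.
          F is a leaf — visit F.
        Visit H.
      Visit N.
    At M: go right to T.
      T is a leaf — visit T.
    Visit M.
  Visit U.
At W: go right to G.
  At G: no left child.
  At G: go right to X.
    At X: go left to Q.
      Q is a leaf — visit Q.
    At X: no right child.
    Visit X.
  Visit G.
Visit W.
Full post-order sequence: P, R, C, D, J, S, F, H, N, T, M, U, Q, X, G, W.

C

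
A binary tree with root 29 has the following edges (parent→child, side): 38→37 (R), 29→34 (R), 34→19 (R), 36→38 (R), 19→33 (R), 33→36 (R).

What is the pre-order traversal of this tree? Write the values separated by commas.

29, 34, 19, 33, 36, 38, 37

Pre-order visits the node, then its left subtree, then its right subtree.
Visit 29.
At 29: no left child.
At 29: go right to 34.
  Visit 34.
  At 34: no left child.
  At 34: go right to 19.
    Visit 19.
    At 19: no left child.
    At 19: go right to 33.
      Visit 33.
      At 33: no left child.
      At 33: go right to 36.
        Visit 36.
        At 36: no left child.
        At 36: go right to 38.
          Visit 38.
          At 38: no left child.
          At 38: go right to 37.
            37 is a leaf — visit 37.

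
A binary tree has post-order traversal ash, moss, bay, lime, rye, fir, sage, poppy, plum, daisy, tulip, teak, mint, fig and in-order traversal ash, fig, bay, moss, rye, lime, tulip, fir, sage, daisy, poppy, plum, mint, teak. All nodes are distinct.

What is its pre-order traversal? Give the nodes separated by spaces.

The last element of post-order is the root; it splits in-order into left and right subtrees.
Root fig: left subtree has 1 node {ash}, right has 12 {bay, moss, rye, lime, tulip, fir, sage, daisy, poppy, plum, mint, teak}.
  Root mint: left subtree has 10 nodes {bay, moss, rye, lime, tulip, fir, sage, daisy, poppy, plum}, right has 1 {teak}.
    Root tulip: left subtree has 4 nodes {bay, moss, rye, lime}, right has 5 {fir, sage, daisy, poppy, plum}.
      Root rye: left subtree has 2 nodes {bay, moss}, right has 1 {lime}.
        Root bay: left subtree has 0 nodes { }, right has 1 {moss}.
      Root daisy: left subtree has 2 nodes {fir, sage}, right has 2 {poppy, plum}.
        Root sage: left subtree has 1 node {fir}, right has 0 { }.
        Root plum: left subtree has 1 node {poppy}, right has 0 { }.

fig ash mint tulip rye bay moss lime daisy sage fir plum poppy teak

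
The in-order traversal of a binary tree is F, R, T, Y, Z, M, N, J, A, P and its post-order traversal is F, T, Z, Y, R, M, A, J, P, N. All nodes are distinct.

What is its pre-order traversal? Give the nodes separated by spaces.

N M R F Y T Z P J A

The last element of post-order is the root; it splits in-order into left and right subtrees.
Root N: left subtree has 6 nodes {F, R, T, Y, Z, M}, right has 3 {J, A, P}.
  Root M: left subtree has 5 nodes {F, R, T, Y, Z}, right has 0 { }.
    Root R: left subtree has 1 node {F}, right has 3 {T, Y, Z}.
      Root Y: left subtree has 1 node {T}, right has 1 {Z}.
  Root P: left subtree has 2 nodes {J, A}, right has 0 { }.
    Root J: left subtree has 0 nodes { }, right has 1 {A}.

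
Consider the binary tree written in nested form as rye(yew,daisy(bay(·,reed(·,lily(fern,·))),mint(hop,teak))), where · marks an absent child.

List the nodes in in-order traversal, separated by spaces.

yew rye bay reed fern lily daisy hop mint teak

In-order visits the left subtree, then the node, then the right subtree.
At rye: go left to yew.
  yew is a leaf — visit yew.
Visit rye.
At rye: go right to daisy.
  At daisy: go left to bay.
    At bay: no left child.
    Visit bay.
    At bay: go right to reed.
      At reed: no left child.
      Visit reed.
      At reed: go right to lily.
        At lily: go left to fern.
          fern is a leaf — visit fern.
        Visit lily.
        At lily: no right child.
  Visit daisy.
  At daisy: go right to mint.
    At mint: go left to hop.
      hop is a leaf — visit hop.
    Visit mint.
    At mint: go right to teak.
      teak is a leaf — visit teak.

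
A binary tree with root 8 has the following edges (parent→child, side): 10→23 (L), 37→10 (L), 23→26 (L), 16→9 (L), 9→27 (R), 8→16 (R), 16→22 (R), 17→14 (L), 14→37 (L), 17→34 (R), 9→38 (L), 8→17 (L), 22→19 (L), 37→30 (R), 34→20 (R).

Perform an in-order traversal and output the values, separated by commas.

In-order visits the left subtree, then the node, then the right subtree.
At 8: go left to 17.
  At 17: go left to 14.
    At 14: go left to 37.
      At 37: go left to 10.
        At 10: go left to 23.
          At 23: go left to 26.
            26 is a leaf — visit 26.
          Visit 23.
          At 23: no right child.
        Visit 10.
        At 10: no right child.
      Visit 37.
      At 37: go right to 30.
        30 is a leaf — visit 30.
    Visit 14.
    At 14: no right child.
  Visit 17.
  At 17: go right to 34.
    At 34: no left child.
    Visit 34.
    At 34: go right to 20.
      20 is a leaf — visit 20.
Visit 8.
At 8: go right to 16.
  At 16: go left to 9.
    At 9: go left to 38.
      38 is a leaf — visit 38.
    Visit 9.
    At 9: go right to 27.
      27 is a leaf — visit 27.
  Visit 16.
  At 16: go right to 22.
    At 22: go left to 19.
      19 is a leaf — visit 19.
    Visit 22.
    At 22: no right child.

26, 23, 10, 37, 30, 14, 17, 34, 20, 8, 38, 9, 27, 16, 19, 22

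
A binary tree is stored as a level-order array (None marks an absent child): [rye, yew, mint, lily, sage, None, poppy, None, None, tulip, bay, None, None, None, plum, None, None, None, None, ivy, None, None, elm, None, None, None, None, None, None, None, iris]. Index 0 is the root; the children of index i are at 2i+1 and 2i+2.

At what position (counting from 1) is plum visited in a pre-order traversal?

11

Pre-order visits the node, then its left subtree, then its right subtree.
Visit rye.
At rye: go left to yew.
  Visit yew.
  At yew: go left to lily.
    lily is a leaf — visit lily.
  At yew: go right to sage.
    Visit sage.
    At sage: go left to tulip.
      Visit tulip.
      At tulip: go left to ivy.
        ivy is a leaf — visit ivy.
      At tulip: no right child.
    At sage: go right to bay.
      Visit bay.
      At bay: no left child.
      At bay: go right to elm.
        elm is a leaf — visit elm.
At rye: go right to mint.
  Visit mint.
  At mint: no left child.
  At mint: go right to poppy.
    Visit poppy.
    At poppy: no left child.
    At poppy: go right to plum.
      Visit plum.
      At plum: no left child.
      At plum: go right to iris.
        iris is a leaf — visit iris.
Full pre-order sequence: rye, yew, lily, sage, tulip, ivy, bay, elm, mint, poppy, plum, iris.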